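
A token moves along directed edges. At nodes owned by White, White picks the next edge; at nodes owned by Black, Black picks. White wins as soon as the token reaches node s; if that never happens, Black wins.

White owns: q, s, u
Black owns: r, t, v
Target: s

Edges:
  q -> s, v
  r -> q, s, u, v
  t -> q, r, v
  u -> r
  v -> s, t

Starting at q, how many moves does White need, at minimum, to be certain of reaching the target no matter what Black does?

1

A0 = {s}
A1: add {q} — q (White) has q→s.
A2 = A1; e.g. r (Black) can still go to u. Fixed point.
q enters the attractor at level 1, so White can force the target in 1 move from there.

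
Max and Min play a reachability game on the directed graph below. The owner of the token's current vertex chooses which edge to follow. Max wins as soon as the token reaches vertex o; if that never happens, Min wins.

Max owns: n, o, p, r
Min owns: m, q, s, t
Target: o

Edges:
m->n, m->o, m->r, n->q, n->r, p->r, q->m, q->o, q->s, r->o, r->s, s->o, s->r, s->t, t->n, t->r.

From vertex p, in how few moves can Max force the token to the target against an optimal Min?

A0 = {o}
A1: add {r} — r (Max) has r→o.
A2: add {n, p} — n (Max) has n→r; p (Max) has p→r.
p enters the attractor at level 2, so Max can force the target in 2 moves from there.

2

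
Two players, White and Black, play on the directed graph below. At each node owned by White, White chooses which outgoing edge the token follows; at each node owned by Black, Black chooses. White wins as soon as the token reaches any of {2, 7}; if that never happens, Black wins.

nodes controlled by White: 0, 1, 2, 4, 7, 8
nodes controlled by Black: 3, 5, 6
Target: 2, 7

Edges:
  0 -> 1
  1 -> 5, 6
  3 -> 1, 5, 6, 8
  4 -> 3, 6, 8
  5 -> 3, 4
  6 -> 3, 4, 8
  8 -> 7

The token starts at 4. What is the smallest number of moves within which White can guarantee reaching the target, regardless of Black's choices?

A0 = {2, 7}
A1: add {8} — 8 (White) has 8→7.
A2: add {4} — 4 (White) has 4→8.
A3 = A2; e.g. 0 (White) has no edge into A2. Fixed point.
4 enters the attractor at level 2, so White can force the target in 2 moves from there.

2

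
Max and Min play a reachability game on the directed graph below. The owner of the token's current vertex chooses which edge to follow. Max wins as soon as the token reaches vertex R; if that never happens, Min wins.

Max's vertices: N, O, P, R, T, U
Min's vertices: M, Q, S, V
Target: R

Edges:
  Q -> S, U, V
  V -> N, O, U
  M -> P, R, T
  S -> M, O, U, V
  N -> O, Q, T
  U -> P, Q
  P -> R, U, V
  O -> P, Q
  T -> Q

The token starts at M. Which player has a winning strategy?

A0 = {R}
A1: add {P} — P (Max) has P→R.
A2: add {O, U} — O (Max) has O→P; U (Max) has U→P.
A3: add {N} — N (Max) has N→O.
A4: add {V} — V (Min): all of {N, O, U} already in.
A5 = A4; e.g. M (Min) can still go to T. Fixed point.
M never enters the attractor, so Min can avoid the target forever.

Min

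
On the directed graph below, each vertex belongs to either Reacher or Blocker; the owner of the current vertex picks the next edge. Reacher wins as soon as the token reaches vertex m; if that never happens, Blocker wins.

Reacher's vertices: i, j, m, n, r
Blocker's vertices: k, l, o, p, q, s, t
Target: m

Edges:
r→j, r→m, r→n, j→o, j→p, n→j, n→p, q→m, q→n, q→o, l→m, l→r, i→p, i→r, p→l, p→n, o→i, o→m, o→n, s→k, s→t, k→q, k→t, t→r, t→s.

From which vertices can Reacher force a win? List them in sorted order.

i, l, m, r

A0 = {m}
A1: add {r} — r (Reacher) has r→m.
A2: add {i, l} — i (Reacher) has i→r; l (Blocker): all of {m, r} already in.
A3 = A2; e.g. j (Reacher) has no edge into A2. Fixed point.
Reacher's winning region = {i, l, m, r}.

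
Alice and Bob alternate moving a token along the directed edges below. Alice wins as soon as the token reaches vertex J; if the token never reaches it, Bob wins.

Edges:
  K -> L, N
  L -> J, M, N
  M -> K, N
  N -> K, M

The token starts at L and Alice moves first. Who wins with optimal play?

Track states (vertex, player-to-move).
A0 = {(J,Alice), (J,Bob)}
A1: add {(L,Alice)}.
(L,Alice) ∈ A1 ⇒ Alice forces the target.

Alice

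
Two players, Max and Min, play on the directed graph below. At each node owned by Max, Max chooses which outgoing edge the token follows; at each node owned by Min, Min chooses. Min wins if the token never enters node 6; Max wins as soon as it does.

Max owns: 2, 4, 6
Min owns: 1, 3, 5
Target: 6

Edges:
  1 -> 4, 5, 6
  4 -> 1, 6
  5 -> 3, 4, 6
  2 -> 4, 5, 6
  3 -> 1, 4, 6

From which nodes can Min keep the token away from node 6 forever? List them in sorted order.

A0 = {6}
A1: add {2, 4} — 2 (Max) has 2→6; 4 (Max) has 4→6.
A2 = A1; e.g. 1 (Min) can still go to 5. Fixed point.
Max's attractor = {2, 4, 6}; Min avoids the target exactly from the complement.

1, 3, 5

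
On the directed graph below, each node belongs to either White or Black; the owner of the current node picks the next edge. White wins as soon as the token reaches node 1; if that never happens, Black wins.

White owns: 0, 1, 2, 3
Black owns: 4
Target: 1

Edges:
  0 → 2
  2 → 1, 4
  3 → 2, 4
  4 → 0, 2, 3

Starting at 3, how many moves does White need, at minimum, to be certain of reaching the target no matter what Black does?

A0 = {1}
A1: add {2} — 2 (White) has 2→1.
A2: add {0, 3} — 0 (White) has 0→2; 3 (White) has 3→2.
3 enters the attractor at level 2, so White can force the target in 2 moves from there.

2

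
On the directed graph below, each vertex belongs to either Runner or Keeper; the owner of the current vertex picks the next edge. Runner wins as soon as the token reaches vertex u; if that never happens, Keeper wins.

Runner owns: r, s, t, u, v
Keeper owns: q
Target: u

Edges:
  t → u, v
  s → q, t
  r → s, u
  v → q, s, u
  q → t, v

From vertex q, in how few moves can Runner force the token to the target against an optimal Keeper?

A0 = {u}
A1: add {r, t, v} — r (Runner) has r→u; t (Runner) has t→u; v (Runner) has v→u.
A2: add {q, s} — q (Keeper): all of {t, v} already in; s (Runner) has s→t.
A2 = all vertices. Fixed point.
q enters the attractor at level 2, so Runner can force the target in 2 moves from there.

2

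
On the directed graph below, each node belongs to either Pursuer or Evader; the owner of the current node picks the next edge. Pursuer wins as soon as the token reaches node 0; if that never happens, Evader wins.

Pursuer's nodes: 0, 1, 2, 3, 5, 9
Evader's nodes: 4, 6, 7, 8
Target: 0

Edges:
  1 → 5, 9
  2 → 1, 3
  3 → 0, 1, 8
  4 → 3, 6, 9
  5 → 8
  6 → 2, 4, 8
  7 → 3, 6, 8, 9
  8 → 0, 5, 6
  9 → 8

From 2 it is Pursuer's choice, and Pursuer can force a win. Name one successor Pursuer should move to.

3

A0 = {0}
A1: add {3} — 3 (Pursuer) has 3→0.
A2: add {2} — 2 (Pursuer) has 2→3.
A3 = A2; e.g. 1 (Pursuer) has no edge into A2. Fixed point.
From 2, successor 3 is in the attractor (rank 1); the other successor 1 is not.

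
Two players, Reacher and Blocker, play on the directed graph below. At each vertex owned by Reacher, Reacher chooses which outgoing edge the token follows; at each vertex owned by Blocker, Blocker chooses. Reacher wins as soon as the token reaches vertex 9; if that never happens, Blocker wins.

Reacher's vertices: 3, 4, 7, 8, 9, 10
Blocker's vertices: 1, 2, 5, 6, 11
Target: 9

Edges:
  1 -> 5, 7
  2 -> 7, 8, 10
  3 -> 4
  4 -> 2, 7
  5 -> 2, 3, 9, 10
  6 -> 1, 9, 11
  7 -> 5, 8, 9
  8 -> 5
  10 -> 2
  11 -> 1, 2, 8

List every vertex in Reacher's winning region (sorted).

3, 4, 7, 9

A0 = {9}
A1: add {7} — 7 (Reacher) has 7→9.
A2: add {4} — 4 (Reacher) has 4→7.
A3: add {3} — 3 (Reacher) has 3→4.
A4 = A3; e.g. 1 (Blocker) can still go to 5. Fixed point.
Reacher's winning region = {3, 4, 7, 9}.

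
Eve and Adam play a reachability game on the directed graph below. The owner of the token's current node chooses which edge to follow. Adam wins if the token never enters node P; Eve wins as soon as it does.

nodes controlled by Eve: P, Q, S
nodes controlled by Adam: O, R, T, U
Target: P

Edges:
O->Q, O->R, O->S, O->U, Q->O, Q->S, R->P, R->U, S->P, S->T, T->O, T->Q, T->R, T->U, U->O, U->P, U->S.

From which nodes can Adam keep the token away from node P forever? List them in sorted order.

O, R, T, U

A0 = {P}
A1: add {S} — S (Eve) has S→P.
A2: add {Q} — Q (Eve) has Q→S.
A3 = A2; e.g. O (Adam) can still go to R. Fixed point.
Eve's attractor = {P, Q, S}; Adam avoids the target exactly from the complement.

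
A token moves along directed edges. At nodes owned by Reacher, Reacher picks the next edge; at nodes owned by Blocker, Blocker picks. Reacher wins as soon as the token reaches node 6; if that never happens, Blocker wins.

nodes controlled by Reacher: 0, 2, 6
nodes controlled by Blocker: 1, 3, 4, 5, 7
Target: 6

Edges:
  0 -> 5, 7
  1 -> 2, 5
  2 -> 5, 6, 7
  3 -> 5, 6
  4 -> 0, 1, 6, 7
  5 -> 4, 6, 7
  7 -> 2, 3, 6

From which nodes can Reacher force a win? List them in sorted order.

2, 6

A0 = {6}
A1: add {2} — 2 (Reacher) has 2→6.
A2 = A1; e.g. 0 (Reacher) has no edge into A1. Fixed point.
Reacher's winning region = {2, 6}.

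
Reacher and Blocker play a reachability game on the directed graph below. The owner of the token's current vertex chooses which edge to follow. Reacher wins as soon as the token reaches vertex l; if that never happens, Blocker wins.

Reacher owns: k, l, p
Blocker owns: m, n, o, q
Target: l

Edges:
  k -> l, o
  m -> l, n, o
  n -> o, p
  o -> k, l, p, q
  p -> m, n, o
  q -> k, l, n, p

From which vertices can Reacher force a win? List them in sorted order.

A0 = {l}
A1: add {k} — k (Reacher) has k→l.
A2 = A1; e.g. m (Blocker) can still go to n. Fixed point.
Reacher's winning region = {k, l}.

k, l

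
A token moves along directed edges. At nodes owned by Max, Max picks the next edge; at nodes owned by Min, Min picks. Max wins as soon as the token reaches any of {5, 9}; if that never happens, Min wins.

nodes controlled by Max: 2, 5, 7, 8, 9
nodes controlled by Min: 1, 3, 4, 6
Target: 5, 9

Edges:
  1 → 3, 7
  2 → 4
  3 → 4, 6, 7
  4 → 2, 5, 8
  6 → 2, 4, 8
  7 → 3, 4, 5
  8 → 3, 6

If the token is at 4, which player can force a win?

Min

A0 = {5, 9}
A1: add {7} — 7 (Max) has 7→5.
A2 = A1; e.g. 1 (Min) can still go to 3. Fixed point.
4 never enters the attractor, so Min can avoid the target forever.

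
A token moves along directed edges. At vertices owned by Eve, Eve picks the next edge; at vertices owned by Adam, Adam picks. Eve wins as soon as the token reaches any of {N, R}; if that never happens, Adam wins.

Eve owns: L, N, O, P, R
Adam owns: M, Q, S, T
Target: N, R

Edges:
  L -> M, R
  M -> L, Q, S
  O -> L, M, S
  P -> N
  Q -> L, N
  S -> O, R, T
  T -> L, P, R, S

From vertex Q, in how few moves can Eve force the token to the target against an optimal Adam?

A0 = {N, R}
A1: add {L, P} — L (Eve) has L→R; P (Eve) has P→N.
A2: add {O, Q} — O (Eve) has O→L; Q (Adam): all of {L, N} already in.
A3 = A2; e.g. M (Adam) can still go to S. Fixed point.
Q enters the attractor at level 2, so Eve can force the target in 2 moves from there.

2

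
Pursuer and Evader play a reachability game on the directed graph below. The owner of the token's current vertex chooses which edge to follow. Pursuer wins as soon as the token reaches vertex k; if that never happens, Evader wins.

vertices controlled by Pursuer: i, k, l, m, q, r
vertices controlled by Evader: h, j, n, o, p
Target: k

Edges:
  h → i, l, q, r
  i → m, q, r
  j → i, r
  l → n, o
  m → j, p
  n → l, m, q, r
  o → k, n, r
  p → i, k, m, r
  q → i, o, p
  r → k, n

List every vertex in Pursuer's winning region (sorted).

i, j, k, m, p, q, r

A0 = {k}
A1: add {r} — r (Pursuer) has r→k.
A2: add {i} — i (Pursuer) has i→r.
A3: add {j, q} — j (Evader): all of {i, r} already in; q (Pursuer) has q→i.
A4: add {m} — m (Pursuer) has m→j.
A5: add {p} — p (Evader): all of {i, k, m, r} already in.
A6 = A5; e.g. h (Evader) can still go to l. Fixed point.
Pursuer's winning region = {i, j, k, m, p, q, r}.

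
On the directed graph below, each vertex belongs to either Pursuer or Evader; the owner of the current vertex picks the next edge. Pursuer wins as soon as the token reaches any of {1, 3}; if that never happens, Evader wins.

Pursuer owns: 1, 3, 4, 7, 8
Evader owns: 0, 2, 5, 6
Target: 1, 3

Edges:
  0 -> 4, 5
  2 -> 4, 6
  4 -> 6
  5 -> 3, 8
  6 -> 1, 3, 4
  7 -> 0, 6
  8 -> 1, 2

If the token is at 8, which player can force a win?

A0 = {1, 3}
A1: add {8} — 8 (Pursuer) has 8→1.
8 ∈ A1, so Pursuer can force the target.

Pursuer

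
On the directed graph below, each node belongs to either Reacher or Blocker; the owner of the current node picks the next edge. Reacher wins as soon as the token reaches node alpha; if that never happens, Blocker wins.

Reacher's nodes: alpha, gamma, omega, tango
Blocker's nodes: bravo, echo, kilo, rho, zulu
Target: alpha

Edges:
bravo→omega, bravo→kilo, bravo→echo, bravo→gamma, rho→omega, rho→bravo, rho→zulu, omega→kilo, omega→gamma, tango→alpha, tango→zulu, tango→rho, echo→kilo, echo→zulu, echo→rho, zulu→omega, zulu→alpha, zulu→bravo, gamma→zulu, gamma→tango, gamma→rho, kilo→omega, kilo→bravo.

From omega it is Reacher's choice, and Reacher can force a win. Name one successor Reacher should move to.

gamma

A0 = {alpha}
A1: add {tango} — tango (Reacher) has tango→alpha.
A2: add {gamma} — gamma (Reacher) has gamma→tango.
A3: add {omega} — omega (Reacher) has omega→gamma.
A4 = A3; e.g. kilo (Blocker) can still go to bravo. Fixed point.
From omega, successor gamma is in the attractor (rank 2); the other successor kilo is not.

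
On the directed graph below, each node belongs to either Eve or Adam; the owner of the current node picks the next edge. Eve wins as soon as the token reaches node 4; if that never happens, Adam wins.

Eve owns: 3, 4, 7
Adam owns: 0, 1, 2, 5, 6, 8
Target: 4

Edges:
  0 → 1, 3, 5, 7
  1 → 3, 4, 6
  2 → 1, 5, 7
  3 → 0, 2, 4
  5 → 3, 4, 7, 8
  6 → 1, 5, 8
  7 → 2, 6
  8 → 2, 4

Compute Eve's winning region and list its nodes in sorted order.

3, 4

A0 = {4}
A1: add {3} — 3 (Eve) has 3→4.
A2 = A1; e.g. 0 (Adam) can still go to 1. Fixed point.
Eve's winning region = {3, 4}.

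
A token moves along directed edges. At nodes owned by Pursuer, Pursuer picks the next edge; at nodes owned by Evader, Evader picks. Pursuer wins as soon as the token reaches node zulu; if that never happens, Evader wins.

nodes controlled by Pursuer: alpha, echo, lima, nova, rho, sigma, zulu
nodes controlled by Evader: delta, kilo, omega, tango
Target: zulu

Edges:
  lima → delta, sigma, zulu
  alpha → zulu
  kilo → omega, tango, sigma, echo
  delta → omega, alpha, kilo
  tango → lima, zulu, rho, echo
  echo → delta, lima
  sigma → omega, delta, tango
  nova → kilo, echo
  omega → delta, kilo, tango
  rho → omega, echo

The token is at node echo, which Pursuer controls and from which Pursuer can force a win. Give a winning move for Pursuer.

A0 = {zulu}
A1: add {alpha, lima} — alpha (Pursuer) has alpha→zulu; lima (Pursuer) has lima→zulu.
A2: add {echo} — echo (Pursuer) has echo→lima.
A3: add {nova, rho} — nova (Pursuer) has nova→echo; rho (Pursuer) has rho→echo.
A4: add {tango} — tango (Evader): all of {lima, zulu, rho, echo} already in.
A5: add {sigma} — sigma (Pursuer) has sigma→tango.
A6 = A5; e.g. omega (Evader) can still go to delta. Fixed point.
From echo, successor lima is in the attractor (rank 1); the other successor delta is not.

lima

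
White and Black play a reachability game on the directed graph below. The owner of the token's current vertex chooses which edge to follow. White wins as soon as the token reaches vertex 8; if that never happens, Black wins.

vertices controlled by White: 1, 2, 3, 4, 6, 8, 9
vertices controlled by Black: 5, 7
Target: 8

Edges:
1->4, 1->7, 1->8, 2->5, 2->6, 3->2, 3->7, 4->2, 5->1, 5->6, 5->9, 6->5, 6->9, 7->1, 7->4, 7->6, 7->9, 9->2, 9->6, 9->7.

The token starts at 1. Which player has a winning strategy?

A0 = {8}
A1: add {1} — 1 (White) has 1→8.
A2 = A1; e.g. 2 (White) has no edge into A1. Fixed point.
1 ∈ A1, so White can force the target.

White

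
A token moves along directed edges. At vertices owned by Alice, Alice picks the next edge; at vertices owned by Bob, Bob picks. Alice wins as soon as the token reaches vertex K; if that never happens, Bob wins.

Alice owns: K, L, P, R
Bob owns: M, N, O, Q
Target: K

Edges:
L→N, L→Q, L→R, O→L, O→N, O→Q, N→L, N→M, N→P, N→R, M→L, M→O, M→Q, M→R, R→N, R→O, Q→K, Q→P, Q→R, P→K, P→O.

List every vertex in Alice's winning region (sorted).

K, P

A0 = {K}
A1: add {P} — P (Alice) has P→K.
A2 = A1; e.g. L (Alice) has no edge into A1. Fixed point.
Alice's winning region = {K, P}.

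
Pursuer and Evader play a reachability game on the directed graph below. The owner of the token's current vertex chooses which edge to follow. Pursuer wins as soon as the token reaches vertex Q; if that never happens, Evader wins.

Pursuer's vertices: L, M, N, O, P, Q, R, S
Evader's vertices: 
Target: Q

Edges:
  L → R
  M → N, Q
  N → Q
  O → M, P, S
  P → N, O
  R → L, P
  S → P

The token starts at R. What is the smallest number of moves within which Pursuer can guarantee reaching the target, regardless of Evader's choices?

3

A0 = {Q}
A1: add {M, N} — M (Pursuer) has M→Q; N (Pursuer) has N→Q.
A2: add {O, P} — O (Pursuer) has O→M; P (Pursuer) has P→N.
A3: add {R, S} — R (Pursuer) has R→P; S (Pursuer) has S→P.
R enters the attractor at level 3, so Pursuer can force the target in 3 moves from there.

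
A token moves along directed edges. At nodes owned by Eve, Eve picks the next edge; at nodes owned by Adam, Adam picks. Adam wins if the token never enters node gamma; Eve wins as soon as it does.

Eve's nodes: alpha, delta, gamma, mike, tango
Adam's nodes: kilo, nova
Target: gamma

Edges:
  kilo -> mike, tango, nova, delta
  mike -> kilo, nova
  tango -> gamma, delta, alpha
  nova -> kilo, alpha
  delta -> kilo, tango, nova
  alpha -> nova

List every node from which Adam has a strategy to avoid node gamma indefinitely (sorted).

alpha, kilo, mike, nova

A0 = {gamma}
A1: add {tango} — tango (Eve) has tango→gamma.
A2: add {delta} — delta (Eve) has delta→tango.
A3 = A2; e.g. kilo (Adam) can still go to mike. Fixed point.
Eve's attractor = {delta, gamma, tango}; Adam avoids the target exactly from the complement.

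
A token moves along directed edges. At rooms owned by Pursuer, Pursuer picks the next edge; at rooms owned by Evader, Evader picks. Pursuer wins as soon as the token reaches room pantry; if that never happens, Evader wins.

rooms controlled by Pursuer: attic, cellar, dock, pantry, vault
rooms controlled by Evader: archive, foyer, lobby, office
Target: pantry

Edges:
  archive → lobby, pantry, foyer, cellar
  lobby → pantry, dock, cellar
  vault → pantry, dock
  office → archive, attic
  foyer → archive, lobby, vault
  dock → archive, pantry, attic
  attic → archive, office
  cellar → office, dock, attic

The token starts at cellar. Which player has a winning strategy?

Pursuer

A0 = {pantry}
A1: add {dock, vault} — vault (Pursuer) has vault→pantry; dock (Pursuer) has dock→pantry.
A2: add {cellar} — cellar (Pursuer) has cellar→dock.
cellar ∈ A2, so Pursuer can force the target.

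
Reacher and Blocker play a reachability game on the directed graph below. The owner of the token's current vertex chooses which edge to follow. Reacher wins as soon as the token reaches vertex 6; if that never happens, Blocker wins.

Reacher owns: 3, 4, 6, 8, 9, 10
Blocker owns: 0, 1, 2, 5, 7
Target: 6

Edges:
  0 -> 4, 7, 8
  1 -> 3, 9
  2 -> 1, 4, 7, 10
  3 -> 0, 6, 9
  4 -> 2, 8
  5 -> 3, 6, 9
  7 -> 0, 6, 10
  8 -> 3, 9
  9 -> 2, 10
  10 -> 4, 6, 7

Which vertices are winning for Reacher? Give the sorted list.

A0 = {6}
A1: add {3, 10} — 3 (Reacher) has 3→6; 10 (Reacher) has 10→6.
A2: add {8, 9} — 8 (Reacher) has 8→3; 9 (Reacher) has 9→10.
A3: add {1, 4, 5} — 1 (Blocker): all of {3, 9} already in; 4 (Reacher) has 4→8; 5 (Blocker): all of {3, 6, 9} already in.
A4 = A3; e.g. 0 (Blocker) can still go to 7. Fixed point.
Reacher's winning region = {1, 3, 4, 5, 6, 8, 9, 10}.

1, 3, 4, 5, 6, 8, 9, 10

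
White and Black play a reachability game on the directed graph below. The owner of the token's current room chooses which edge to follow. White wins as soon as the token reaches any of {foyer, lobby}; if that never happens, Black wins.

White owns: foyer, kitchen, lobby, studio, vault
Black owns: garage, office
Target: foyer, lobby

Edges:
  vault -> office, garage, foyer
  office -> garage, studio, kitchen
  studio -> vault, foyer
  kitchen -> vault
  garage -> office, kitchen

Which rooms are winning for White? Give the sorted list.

A0 = {foyer, lobby}
A1: add {studio, vault} — vault (White) has vault→foyer; studio (White) has studio→foyer.
A2: add {kitchen} — kitchen (White) has kitchen→vault.
A3 = A2; e.g. office (Black) can still go to garage. Fixed point.
White's winning region = {foyer, kitchen, lobby, studio, vault}.

foyer, kitchen, lobby, studio, vault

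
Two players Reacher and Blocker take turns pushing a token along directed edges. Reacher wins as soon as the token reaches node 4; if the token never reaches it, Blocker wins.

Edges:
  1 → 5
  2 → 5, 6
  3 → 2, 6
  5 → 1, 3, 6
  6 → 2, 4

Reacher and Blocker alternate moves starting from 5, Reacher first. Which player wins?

Track states (vertex, player-to-move).
A0 = {(4,Reacher), (4,Blocker)}
A1: add {(6,Reacher)}.
A2 = A1; e.g. (1,Reacher) stays out. (5,Reacher) never enters ⇒ Blocker avoids the target.

Blocker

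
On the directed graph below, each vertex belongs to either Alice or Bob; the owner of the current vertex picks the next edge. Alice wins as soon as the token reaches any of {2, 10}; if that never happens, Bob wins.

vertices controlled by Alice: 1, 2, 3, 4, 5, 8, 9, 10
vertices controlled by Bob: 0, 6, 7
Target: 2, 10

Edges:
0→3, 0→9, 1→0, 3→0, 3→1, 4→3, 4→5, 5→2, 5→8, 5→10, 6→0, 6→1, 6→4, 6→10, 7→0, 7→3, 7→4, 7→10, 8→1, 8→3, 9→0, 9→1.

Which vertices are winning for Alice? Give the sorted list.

2, 4, 5, 10

A0 = {2, 10}
A1: add {5} — 5 (Alice) has 5→2.
A2: add {4} — 4 (Alice) has 4→5.
A3 = A2; e.g. 0 (Bob) can still go to 3. Fixed point.
Alice's winning region = {2, 4, 5, 10}.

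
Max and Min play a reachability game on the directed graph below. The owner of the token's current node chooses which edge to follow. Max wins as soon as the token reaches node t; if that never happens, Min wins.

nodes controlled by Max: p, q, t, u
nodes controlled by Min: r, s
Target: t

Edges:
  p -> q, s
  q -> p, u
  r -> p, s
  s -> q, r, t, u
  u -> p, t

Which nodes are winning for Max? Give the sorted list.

p, q, t, u

A0 = {t}
A1: add {u} — u (Max) has u→t.
A2: add {q} — q (Max) has q→u.
A3: add {p} — p (Max) has p→q.
A4 = A3; e.g. r (Min) can still go to s. Fixed point.
Max's winning region = {p, q, t, u}.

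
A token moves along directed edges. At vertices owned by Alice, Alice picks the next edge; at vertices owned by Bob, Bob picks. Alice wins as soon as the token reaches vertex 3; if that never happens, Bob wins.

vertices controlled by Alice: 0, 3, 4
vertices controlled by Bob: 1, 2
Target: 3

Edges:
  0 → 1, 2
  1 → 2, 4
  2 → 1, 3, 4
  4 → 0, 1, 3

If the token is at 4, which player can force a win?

A0 = {3}
A1: add {4} — 4 (Alice) has 4→3.
A2 = A1; e.g. 0 (Alice) has no edge into A1. Fixed point.
4 ∈ A1, so Alice can force the target.

Alice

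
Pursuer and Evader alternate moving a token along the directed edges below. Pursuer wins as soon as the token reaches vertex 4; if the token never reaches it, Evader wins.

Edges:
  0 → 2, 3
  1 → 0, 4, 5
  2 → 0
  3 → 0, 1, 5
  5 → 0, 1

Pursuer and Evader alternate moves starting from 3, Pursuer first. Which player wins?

Track states (vertex, player-to-move).
A0 = {(4,Pursuer), (4,Evader)}
A1: add {(1,Pursuer)}.
A2 = A1; e.g. (0,Pursuer) stays out. (3,Pursuer) never enters ⇒ Evader avoids the target.

Evader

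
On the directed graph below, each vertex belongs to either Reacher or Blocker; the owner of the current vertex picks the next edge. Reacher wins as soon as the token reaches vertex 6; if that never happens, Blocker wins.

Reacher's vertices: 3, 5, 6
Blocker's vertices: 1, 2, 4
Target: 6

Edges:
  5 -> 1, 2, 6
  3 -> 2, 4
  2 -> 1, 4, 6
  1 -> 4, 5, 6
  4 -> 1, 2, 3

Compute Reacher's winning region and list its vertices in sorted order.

A0 = {6}
A1: add {5} — 5 (Reacher) has 5→6.
A2 = A1; e.g. 1 (Blocker) can still go to 4. Fixed point.
Reacher's winning region = {5, 6}.

5, 6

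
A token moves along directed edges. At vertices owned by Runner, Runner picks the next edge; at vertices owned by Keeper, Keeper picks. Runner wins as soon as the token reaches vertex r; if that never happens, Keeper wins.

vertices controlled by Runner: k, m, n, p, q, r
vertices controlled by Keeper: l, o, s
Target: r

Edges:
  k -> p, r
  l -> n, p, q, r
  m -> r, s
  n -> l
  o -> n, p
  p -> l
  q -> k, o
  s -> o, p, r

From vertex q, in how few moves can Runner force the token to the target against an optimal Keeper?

A0 = {r}
A1: add {k, m} — k (Runner) has k→r; m (Runner) has m→r.
A2: add {q} — q (Runner) has q→k.
A3 = A2; e.g. l (Keeper) can still go to n. Fixed point.
q enters the attractor at level 2, so Runner can force the target in 2 moves from there.

2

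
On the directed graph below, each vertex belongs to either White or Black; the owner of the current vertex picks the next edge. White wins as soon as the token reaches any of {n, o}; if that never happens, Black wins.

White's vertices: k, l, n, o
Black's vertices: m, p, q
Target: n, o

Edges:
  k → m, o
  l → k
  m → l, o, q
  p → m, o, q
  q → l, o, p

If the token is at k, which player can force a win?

White

A0 = {n, o}
A1: add {k} — k (White) has k→o.
k ∈ A1, so White can force the target.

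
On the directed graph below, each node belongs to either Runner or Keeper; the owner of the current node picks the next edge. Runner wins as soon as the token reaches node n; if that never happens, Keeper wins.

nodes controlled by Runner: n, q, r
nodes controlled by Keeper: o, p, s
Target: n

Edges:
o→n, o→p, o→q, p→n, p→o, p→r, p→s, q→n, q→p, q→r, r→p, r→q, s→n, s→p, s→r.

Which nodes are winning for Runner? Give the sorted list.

A0 = {n}
A1: add {q} — q (Runner) has q→n.
A2: add {r} — r (Runner) has r→q.
A3 = A2; e.g. o (Keeper) can still go to p. Fixed point.
Runner's winning region = {n, q, r}.

n, q, r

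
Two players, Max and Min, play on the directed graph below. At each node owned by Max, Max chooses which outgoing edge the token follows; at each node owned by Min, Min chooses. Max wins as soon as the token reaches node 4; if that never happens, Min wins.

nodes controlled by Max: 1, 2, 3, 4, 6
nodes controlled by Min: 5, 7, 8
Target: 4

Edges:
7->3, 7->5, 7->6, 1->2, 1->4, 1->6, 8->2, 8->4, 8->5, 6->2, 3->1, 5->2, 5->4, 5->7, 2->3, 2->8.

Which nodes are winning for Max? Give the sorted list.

1, 2, 3, 4, 6

A0 = {4}
A1: add {1} — 1 (Max) has 1→4.
A2: add {3} — 3 (Max) has 3→1.
A3: add {2} — 2 (Max) has 2→3.
A4: add {6} — 6 (Max) has 6→2.
A5 = A4; e.g. 5 (Min) can still go to 7. Fixed point.
Max's winning region = {1, 2, 3, 4, 6}.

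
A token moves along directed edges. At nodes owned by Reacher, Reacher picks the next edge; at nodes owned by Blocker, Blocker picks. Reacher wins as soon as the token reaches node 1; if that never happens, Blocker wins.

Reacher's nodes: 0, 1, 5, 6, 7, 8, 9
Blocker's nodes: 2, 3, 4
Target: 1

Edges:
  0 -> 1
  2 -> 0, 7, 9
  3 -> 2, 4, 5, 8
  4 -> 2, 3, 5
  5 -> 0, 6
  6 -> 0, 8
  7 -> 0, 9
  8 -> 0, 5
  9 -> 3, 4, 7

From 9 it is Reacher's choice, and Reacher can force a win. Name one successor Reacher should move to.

7

A0 = {1}
A1: add {0} — 0 (Reacher) has 0→1.
A2: add {5, 6, 7, 8} — 5 (Reacher) has 5→0; 6 (Reacher) has 6→0; 7 (Reacher) has 7→0; 8 (Reacher) has 8→0.
A3: add {9} — 9 (Reacher) has 9→7.
A4: add {2} — 2 (Blocker): all of {0, 7, 9} already in.
A5 = A4; e.g. 3 (Blocker) can still go to 4. Fixed point.
From 9, successor 7 is in the attractor (rank 2); the other successors 3, 4 are not.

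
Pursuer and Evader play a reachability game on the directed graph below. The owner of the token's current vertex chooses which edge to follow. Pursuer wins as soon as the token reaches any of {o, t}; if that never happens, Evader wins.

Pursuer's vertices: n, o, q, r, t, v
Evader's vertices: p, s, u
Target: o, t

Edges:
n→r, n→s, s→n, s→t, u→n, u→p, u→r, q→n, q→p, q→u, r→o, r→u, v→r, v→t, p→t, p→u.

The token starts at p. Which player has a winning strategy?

A0 = {o, t}
A1: add {r, v} — r (Pursuer) has r→o; v (Pursuer) has v→t.
A2: add {n} — n (Pursuer) has n→r.
A3: add {q, s} — q (Pursuer) has q→n; s (Evader): all of {n, t} already in.
A4 = A3; e.g. p (Evader) can still go to u. Fixed point.
p never enters the attractor, so Evader can avoid the target forever.

Evader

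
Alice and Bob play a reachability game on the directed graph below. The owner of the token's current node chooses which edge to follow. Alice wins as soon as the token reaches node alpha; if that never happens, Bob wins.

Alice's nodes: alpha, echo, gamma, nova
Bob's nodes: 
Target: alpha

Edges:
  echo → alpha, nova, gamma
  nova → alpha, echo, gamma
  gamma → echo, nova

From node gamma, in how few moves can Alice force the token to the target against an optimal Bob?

A0 = {alpha}
A1: add {echo, nova} — echo (Alice) has echo→alpha; nova (Alice) has nova→alpha.
A2: add {gamma} — gamma (Alice) has gamma→echo.
A2 = all vertices. Fixed point.
gamma enters the attractor at level 2, so Alice can force the target in 2 moves from there.

2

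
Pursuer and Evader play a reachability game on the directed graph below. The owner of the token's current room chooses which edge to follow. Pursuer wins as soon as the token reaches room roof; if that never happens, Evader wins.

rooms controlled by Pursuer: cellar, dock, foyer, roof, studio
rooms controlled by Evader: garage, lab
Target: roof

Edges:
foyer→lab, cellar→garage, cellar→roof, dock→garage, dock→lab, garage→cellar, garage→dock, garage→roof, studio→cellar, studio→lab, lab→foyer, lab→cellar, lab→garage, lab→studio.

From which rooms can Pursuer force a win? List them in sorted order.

cellar, roof, studio

A0 = {roof}
A1: add {cellar} — cellar (Pursuer) has cellar→roof.
A2: add {studio} — studio (Pursuer) has studio→cellar.
A3 = A2; e.g. foyer (Pursuer) has no edge into A2. Fixed point.
Pursuer's winning region = {cellar, roof, studio}.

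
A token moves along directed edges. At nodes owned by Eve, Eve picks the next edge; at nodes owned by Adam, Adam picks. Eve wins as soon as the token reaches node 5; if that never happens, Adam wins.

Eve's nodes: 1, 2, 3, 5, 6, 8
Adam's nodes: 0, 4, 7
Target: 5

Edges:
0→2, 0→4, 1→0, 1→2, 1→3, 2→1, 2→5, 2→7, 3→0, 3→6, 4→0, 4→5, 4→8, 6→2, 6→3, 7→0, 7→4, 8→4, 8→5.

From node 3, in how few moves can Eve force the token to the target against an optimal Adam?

3

A0 = {5}
A1: add {2, 8} — 2 (Eve) has 2→5; 8 (Eve) has 8→5.
A2: add {1, 6} — 1 (Eve) has 1→2; 6 (Eve) has 6→2.
A3: add {3} — 3 (Eve) has 3→6.
A4 = A3; e.g. 0 (Adam) can still go to 4. Fixed point.
3 enters the attractor at level 3, so Eve can force the target in 3 moves from there.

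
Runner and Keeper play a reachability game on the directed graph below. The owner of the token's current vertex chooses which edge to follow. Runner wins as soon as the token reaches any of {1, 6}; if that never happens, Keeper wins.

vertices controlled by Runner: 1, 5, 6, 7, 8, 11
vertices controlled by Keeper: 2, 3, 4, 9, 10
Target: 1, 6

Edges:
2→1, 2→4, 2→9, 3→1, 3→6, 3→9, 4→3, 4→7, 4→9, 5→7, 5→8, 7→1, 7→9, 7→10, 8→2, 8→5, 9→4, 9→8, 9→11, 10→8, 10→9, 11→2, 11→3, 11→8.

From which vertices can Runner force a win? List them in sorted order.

A0 = {1, 6}
A1: add {7} — 7 (Runner) has 7→1.
A2: add {5} — 5 (Runner) has 5→7.
A3: add {8} — 8 (Runner) has 8→5.
A4: add {11} — 11 (Runner) has 11→8.
A5 = A4; e.g. 2 (Keeper) can still go to 4. Fixed point.
Runner's winning region = {1, 5, 6, 7, 8, 11}.

1, 5, 6, 7, 8, 11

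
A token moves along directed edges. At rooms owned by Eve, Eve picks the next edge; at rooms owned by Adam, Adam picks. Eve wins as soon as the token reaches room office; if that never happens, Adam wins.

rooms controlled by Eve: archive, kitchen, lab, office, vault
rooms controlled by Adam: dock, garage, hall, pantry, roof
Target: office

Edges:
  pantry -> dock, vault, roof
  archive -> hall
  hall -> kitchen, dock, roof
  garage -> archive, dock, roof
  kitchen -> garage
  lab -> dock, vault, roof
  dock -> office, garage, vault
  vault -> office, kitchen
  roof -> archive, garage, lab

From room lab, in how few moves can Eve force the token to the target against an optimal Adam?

2

A0 = {office}
A1: add {vault} — vault (Eve) has vault→office.
A2: add {lab} — lab (Eve) has lab→vault.
A3 = A2; e.g. pantry (Adam) can still go to dock. Fixed point.
lab enters the attractor at level 2, so Eve can force the target in 2 moves from there.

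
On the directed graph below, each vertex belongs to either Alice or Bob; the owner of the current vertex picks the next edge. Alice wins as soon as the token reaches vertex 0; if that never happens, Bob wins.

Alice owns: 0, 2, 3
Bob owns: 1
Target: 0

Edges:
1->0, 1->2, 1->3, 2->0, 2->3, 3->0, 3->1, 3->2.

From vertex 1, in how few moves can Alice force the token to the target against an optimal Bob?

2

A0 = {0}
A1: add {2, 3} — 2 (Alice) has 2→0; 3 (Alice) has 3→0.
A2: add {1} — 1 (Bob): all of {0, 2, 3} already in.
A2 = all vertices. Fixed point.
1 enters the attractor at level 2, so Alice can force the target in 2 moves from there.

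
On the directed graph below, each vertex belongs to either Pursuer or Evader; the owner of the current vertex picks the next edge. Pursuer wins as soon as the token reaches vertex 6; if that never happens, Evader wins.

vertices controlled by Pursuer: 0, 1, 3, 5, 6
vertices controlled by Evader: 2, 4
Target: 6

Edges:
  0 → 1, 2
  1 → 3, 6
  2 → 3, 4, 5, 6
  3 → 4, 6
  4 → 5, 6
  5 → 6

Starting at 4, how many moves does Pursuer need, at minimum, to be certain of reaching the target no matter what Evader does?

A0 = {6}
A1: add {1, 3, 5} — 1 (Pursuer) has 1→6; 3 (Pursuer) has 3→6; 5 (Pursuer) has 5→6.
A2: add {0, 4} — 0 (Pursuer) has 0→1; 4 (Evader): all of {5, 6} already in.
4 enters the attractor at level 2, so Pursuer can force the target in 2 moves from there.

2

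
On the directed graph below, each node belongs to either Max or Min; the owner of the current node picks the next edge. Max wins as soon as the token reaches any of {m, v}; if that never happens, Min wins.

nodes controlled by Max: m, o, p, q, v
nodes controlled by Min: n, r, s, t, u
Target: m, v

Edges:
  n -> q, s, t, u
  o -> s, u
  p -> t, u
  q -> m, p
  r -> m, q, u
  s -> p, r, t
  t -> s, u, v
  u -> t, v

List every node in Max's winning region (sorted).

m, q, v

A0 = {m, v}
A1: add {q} — q (Max) has q→m.
A2 = A1; e.g. n (Min) can still go to s. Fixed point.
Max's winning region = {m, q, v}.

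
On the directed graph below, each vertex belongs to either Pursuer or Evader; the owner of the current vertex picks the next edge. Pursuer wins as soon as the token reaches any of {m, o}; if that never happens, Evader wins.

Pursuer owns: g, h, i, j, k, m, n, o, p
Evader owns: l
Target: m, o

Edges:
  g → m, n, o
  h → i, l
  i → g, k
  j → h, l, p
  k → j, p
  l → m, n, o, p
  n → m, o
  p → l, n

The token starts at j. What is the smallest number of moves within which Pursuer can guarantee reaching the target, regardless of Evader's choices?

A0 = {m, o}
A1: add {g, n} — g (Pursuer) has g→m; n (Pursuer) has n→m.
A2: add {i, p} — i (Pursuer) has i→g; p (Pursuer) has p→n.
A3: add {h, j, k, l} — h (Pursuer) has h→i; j (Pursuer) has j→p; k (Pursuer) has k→p; l (Evader): all of {m, n, o, p} already in.
A3 = all vertices. Fixed point.
j enters the attractor at level 3, so Pursuer can force the target in 3 moves from there.

3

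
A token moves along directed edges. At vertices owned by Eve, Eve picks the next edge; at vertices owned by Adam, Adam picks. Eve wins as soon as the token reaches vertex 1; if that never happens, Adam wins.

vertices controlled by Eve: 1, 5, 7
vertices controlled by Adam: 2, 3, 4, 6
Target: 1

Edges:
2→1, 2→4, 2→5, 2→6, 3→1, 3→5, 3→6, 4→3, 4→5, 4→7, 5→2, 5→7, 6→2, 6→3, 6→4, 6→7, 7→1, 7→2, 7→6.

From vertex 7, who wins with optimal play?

A0 = {1}
A1: add {7} — 7 (Eve) has 7→1.
7 ∈ A1, so Eve can force the target.

Eve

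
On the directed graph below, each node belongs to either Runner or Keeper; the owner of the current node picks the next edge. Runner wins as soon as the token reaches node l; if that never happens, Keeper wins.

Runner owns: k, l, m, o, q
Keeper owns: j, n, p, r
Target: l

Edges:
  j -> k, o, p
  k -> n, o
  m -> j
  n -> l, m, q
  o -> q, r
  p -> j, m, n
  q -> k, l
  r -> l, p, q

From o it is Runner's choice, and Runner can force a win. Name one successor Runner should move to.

A0 = {l}
A1: add {q} — q (Runner) has q→l.
A2: add {o} — o (Runner) has o→q.
A3: add {k} — k (Runner) has k→o.
A4 = A3; e.g. j (Keeper) can still go to p. Fixed point.
From o, successor q is in the attractor (rank 1); the other successor r is not.

q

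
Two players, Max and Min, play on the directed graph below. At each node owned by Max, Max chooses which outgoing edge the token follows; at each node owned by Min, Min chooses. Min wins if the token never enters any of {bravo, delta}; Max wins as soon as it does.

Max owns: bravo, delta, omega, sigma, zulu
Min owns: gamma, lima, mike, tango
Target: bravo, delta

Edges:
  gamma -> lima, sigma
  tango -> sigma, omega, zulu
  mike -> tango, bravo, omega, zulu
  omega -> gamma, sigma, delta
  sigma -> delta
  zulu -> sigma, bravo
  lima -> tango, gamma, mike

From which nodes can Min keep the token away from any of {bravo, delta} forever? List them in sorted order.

gamma, lima

A0 = {bravo, delta}
A1: add {omega, sigma, zulu} — sigma (Max) has sigma→delta; omega (Max) has omega→delta; zulu (Max) has zulu→bravo.
A2: add {tango} — tango (Min): all of {sigma, omega, zulu} already in.
A3: add {mike} — mike (Min): all of {tango, bravo, omega, zulu} already in.
A4 = A3; e.g. lima (Min) can still go to gamma. Fixed point.
Max's attractor = {bravo, delta, mike, omega, sigma, tango, zulu}; Min avoids the target exactly from the complement.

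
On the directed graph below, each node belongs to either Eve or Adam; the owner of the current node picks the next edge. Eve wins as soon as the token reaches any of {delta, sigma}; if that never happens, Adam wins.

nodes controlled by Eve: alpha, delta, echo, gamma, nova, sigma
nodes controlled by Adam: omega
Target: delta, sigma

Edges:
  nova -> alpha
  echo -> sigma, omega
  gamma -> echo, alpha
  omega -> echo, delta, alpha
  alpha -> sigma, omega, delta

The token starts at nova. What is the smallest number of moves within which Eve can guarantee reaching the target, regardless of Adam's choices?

2

A0 = {delta, sigma}
A1: add {alpha, echo} — echo (Eve) has echo→sigma; alpha (Eve) has alpha→sigma.
A2: add {gamma, nova, omega} — nova (Eve) has nova→alpha; gamma (Eve) has gamma→echo; omega (Adam): all of {echo, delta, alpha} already in.
A2 = all vertices. Fixed point.
nova enters the attractor at level 2, so Eve can force the target in 2 moves from there.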